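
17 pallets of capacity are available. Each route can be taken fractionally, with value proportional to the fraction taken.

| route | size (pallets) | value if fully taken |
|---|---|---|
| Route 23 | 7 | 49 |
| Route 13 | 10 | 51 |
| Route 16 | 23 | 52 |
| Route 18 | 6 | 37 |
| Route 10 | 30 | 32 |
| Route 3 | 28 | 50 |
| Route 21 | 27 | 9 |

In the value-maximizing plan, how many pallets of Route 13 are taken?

Rank by value-to-size ratio: Route 23 49/7≈7, Route 18 37/6≈6.17, Route 13 51/10≈5.1, Route 16 52/23≈2.26, Route 3 50/28≈1.79, Route 10 32/30≈1.07, Route 21 9/27≈0.333.
Take all of Route 23 (7 pallets, value 49) → 10 pallets left.
Take all of Route 18 (6 pallets, value 37) → 4 pallets left.
Fill the last 4 pallets with part of Route 13: 4/10 of it earns 20.4.

4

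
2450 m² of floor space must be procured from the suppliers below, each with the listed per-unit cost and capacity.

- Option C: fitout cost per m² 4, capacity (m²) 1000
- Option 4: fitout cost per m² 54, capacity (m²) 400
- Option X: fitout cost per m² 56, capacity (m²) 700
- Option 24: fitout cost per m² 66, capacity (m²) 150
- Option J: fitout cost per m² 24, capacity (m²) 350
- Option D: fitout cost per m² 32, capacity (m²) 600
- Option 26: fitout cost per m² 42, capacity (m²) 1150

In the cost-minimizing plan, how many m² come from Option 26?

500

Use suppliers in increasing cost order.
Option C at 4: take all 1000 m² → 1450 still needed.
Option J at 24: take all 350 m² → 1100 still needed.
Option D (32): use full 600 → 500 m² to go.
Take 500 from Option 26 at 42 to finish.
Option 4, Option X, Option 24: unused.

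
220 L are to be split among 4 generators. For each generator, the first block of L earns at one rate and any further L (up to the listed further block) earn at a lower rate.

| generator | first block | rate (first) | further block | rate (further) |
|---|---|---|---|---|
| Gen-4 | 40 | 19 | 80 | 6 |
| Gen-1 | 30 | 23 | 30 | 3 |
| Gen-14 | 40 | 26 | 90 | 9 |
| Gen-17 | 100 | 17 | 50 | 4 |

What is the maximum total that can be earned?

Treat each block as its own option and order by rate: Gen-14/tier1 26 > Gen-1/tier1 23 > Gen-4/tier1 19 > Gen-17/tier1 17 > Gen-14/tier2 9 > Gen-4/tier2 6 > Gen-17/tier2 4 > Gen-1/tier2 3.
Gen-14 tier1 at 26: fill all 40 — 180 left.
Gen-1/tier1 (23): +30 — 150 left.
Gen-4/tier1 (19): +40 — 110 left.
Gen-17 tier1 at 17: fill all 100 — 10 left.
Gen-14/tier2: +10 of 90 at 9; pool empty.
Total = 26×40 + 23×30 + 19×40 + 17×100 + 9×10 = 4280.

4280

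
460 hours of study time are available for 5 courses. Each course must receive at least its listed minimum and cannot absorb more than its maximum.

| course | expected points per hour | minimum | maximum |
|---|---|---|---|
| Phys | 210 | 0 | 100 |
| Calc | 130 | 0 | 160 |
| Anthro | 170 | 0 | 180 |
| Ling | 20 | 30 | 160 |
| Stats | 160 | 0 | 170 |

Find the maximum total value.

76200

Meeting every minimum uses 0+0+0+30+0 = 30 hours, leaving 430.
Rank by expected points per hour: Phys 210 > Anthro 170 > Stats 160 > Calc 130 > Ling 20.
Phys takes 100 more to reach its cap of 100 → 330 left.
Anthro: +180 to 180 (cap) → 150 left.
Stats has room for 170 more but only 150 remain, so it gets 150.
Total = 210×100 + 170×180 + 20×30 + 160×150 = 76200.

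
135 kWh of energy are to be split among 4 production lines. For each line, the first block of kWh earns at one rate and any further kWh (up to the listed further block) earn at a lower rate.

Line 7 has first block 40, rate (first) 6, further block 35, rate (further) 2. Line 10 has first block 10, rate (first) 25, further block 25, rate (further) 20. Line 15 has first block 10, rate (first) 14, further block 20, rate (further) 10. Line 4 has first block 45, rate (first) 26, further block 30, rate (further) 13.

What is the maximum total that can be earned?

Order all 8 blocks by rate: Line 4/first 26 > Line 10/first 25 > Line 10/second 20 > Line 15/first 14 > Line 4/second 13 > Line 15/second 10 > Line 7/first 6 > Line 7/second 2.
Line 4 first at 26: fill all 45 ; 90 left.
Line 10 first at 25: fill all 10 ; 80 left.
Line 10 second at 20: fill all 25 ; 55 left.
Fill Line 15 first block (10 at 14) ; 45 left.
Fill Line 4 second block (30 at 13) ; 15 left.
15 remain; put them into Line 15 second at 10.
Total = 26×45 + 25×10 + 20×25 + 14×10 + 13×30 + 10×15 = 2600.

2600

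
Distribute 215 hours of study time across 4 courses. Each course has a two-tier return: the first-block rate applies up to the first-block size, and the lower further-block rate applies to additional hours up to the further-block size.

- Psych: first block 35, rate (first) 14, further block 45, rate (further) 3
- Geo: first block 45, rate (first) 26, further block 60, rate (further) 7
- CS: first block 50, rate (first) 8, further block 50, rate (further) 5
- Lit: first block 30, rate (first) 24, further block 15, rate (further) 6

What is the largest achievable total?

3165

Order all 8 blocks by rate: Geo/first 26 > Lit/first 24 > Psych/first 14 > CS/first 8 > Geo/second 7 > Lit/second 6 > CS/second 5 > Psych/second 3.
Fill Geo first block (45 at 26) — 170 left.
Lit/first (24): +30 — 140 left.
Psych/first (14): +35 — 105 left.
Fill CS first block (50 at 8) — 55 left.
Geo/second: +55 of 60 at 7; pool empty.
Total = 26×45 + 24×30 + 14×35 + 8×50 + 7×55 = 3165.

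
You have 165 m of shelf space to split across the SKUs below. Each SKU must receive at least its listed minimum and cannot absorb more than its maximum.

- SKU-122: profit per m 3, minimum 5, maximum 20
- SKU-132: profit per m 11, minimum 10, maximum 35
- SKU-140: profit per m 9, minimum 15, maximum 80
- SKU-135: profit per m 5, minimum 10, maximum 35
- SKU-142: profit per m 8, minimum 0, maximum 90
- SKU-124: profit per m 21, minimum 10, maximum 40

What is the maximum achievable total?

1965

Meeting every minimum uses 5+10+15+10+0+10 = 50 m, leaving 115.
Order the SKUs by profit per m: SKU-124 21 > SKU-132 11 > SKU-140 9 > SKU-142 8 > SKU-135 5 > SKU-122 3.
SKU-124: +30 to 40 (cap) — 85 left.
SKU-132: +25 to 35 (cap) — 60 left.
SKU-140 has room for 65 more but only 60 remain, so it gets 75.
Total = 3×5 + 11×35 + 9×75 + 5×10 + 21×40 = 1965.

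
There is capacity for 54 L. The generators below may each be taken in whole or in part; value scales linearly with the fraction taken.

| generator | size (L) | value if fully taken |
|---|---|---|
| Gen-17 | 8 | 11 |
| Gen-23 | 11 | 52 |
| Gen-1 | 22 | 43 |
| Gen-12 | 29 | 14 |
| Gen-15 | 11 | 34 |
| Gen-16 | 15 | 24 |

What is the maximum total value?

145

Best value per unit of size first: Gen-23 52/11≈4.73, Gen-15 34/11≈3.09, Gen-1 43/22≈1.95, Gen-16 24/15≈1.6, Gen-17 11/8≈1.38, Gen-12 14/29≈0.483.
All 11 L of Gen-23 fit (value 52) → 43 remain.
Gen-15: take in full, 11 L for value 34 → 32 left.
All 22 L of Gen-1 fit (value 43) → 10 remain.
10 L left: a 10/15 share of Gen-16 gives 24×10/15 = 16.
Total value = 145.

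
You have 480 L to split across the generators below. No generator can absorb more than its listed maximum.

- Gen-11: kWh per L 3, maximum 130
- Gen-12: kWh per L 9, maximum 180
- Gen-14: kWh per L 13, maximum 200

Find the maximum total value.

4520

Rank by kWh per L: Gen-14 13 > Gen-12 9 > Gen-11 3.
Give Gen-14 200 to hit its cap of 200 — 280 left.
Gen-12: +180 to 180 (cap) — 100 left.
Gen-11 has room for 130 but only 100 remain, so it gets 100.
Total = 3×100 + 9×180 + 13×200 = 4520.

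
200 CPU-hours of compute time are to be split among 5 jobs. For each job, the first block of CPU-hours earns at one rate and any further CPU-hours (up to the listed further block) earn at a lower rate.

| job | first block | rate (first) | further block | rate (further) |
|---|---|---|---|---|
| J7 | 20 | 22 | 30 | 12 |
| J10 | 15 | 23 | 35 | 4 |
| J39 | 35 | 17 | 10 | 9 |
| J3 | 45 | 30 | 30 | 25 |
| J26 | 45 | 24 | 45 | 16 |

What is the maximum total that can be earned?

Treat each block as its own option and order by rate: J3/first 30 > J3/second 25 > J26/first 24 > J10/first 23 > J7/first 22 > J39/first 17 > J26/second 16 > J7/second 12 > J39/second 9 > J10/second 4.
J3/first (30): +45 ; 155 left.
J3/second (25): +30 ; 125 left.
J26 first at 24: fill all 45 ; 80 left.
Fill J10 first block (15 at 23) ; 65 left.
J7 first at 22: fill all 20 ; 45 left.
J39 first at 17: fill all 35 ; 10 left.
J26/second: +10 of 45 at 16; pool empty.
Total = 30×45 + 25×30 + 24×45 + 23×15 + 22×20 + 17×35 + 16×10 = 4720.

4720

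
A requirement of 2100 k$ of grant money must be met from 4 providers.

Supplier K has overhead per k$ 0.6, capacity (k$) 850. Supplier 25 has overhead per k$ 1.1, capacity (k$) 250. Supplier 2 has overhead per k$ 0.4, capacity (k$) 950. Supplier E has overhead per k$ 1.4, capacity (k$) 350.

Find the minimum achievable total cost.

1235

Cheapest first:
Supplier 2 (0.4): use full 950 ; 1150 k$ to go.
Supplier K at 0.6: take all 850 k$ ; 300 still needed.
Supplier 25 at 1.1: take all 250 k$ ; 50 still needed.
Take 50 from Supplier E at 1.4 to finish.
Cost = 950×0.4 + 850×0.6 + 250×1.1 + 50×1.4 = 1235.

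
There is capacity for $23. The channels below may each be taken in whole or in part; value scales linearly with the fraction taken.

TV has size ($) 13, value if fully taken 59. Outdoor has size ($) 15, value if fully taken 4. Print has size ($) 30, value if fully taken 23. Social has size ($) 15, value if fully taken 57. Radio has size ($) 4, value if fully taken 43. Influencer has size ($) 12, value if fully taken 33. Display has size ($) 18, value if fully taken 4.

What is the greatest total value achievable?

124.8

Sort by value density: Radio 43/4≈10.8, TV 59/13≈4.54, Social 57/15≈3.8, Influencer 33/12≈2.75, Print 23/30≈0.767, Outdoor 4/15≈0.267, Display 4/18≈0.222.
Take all of Radio (4 $, value 43) ; 19 $ left.
All 13 $ of TV fit (value 59) ; 6 remain.
Fill the last 6 $ with part of Social: 6/15 of it earns 22.8.
Total value = 124.8.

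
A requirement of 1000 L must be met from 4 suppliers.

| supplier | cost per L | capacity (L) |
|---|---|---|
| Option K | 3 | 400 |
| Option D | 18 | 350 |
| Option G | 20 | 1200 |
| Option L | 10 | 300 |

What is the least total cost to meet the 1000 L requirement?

9600

Use suppliers in increasing cost order.
Option K at 3: take all 400 L — 600 still needed.
Option L at 10: take all 300 L — 300 still needed.
Option D at 18: take 300 of its 350 — requirement met.
Option G: unused.
Cost = 400×3 + 300×10 + 300×18 = 9600.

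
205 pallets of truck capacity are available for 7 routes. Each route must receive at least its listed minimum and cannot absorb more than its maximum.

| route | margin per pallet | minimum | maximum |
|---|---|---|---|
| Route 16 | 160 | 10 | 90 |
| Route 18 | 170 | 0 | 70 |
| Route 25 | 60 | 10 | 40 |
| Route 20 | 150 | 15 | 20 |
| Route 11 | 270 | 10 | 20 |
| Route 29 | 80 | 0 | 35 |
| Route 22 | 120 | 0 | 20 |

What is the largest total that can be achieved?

Meeting every minimum uses 10+0+10+15+10+0+0 = 45 pallets, leaving 160.
Rank by margin per pallet: Route 11 270 > Route 18 170 > Route 16 160 > Route 20 150 > Route 22 120 > Route 29 80 > Route 25 60.
Give Route 11 10 more to hit its cap of 20 → 150 left.
Route 18: +70 to 70 (cap) → 80 left.
Give Route 16 80 more to hit its cap of 90 → 0 left.
Total = 160×90 + 170×70 + 60×10 + 150×15 + 270×20 = 34550.

34550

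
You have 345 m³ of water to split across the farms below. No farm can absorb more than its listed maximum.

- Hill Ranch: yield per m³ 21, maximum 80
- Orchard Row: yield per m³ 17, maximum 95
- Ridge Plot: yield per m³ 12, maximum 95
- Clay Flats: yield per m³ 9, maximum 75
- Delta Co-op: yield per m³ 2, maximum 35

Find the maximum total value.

Highest yield per m³ first: Hill Ranch 21 > Orchard Row 17 > Ridge Plot 12 > Clay Flats 9 > Delta Co-op 2.
Hill Ranch: +80 to 80 (cap) ; 265 left.
Give Orchard Row 95 to hit its cap of 95 ; 170 left.
Give Ridge Plot 95 to hit its cap of 95 ; 75 left.
Clay Flats takes 75 to reach its cap of 75 ; 0 left.
Total = 21×80 + 17×95 + 12×95 + 9×75 = 5110.

5110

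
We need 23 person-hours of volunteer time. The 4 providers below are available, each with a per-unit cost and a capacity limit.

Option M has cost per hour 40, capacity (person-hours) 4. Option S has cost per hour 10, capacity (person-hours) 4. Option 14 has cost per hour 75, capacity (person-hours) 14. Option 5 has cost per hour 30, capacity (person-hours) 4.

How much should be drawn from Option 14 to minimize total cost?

Use providers in increasing cost order.
Option S at 10: take all 4 person-hours → 19 still needed.
Option 5 at 30: take all 4 person-hours → 15 still needed.
Option M at 40: take all 4 person-hours → 11 still needed.
Option 14 at 75: take 11 of its 14 → requirement met.

11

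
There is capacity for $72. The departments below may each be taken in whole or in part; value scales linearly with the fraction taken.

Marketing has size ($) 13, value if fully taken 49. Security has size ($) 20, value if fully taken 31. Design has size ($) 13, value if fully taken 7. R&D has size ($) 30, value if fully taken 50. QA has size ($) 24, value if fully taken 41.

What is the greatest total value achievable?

Rank by value-to-size ratio: Marketing 49/13≈3.77, QA 41/24≈1.71, R&D 50/30≈1.67, Security 31/20≈1.55, Design 7/13≈0.538.
All 13 $ of Marketing fit (value 49) → 59 remain.
QA: take in full, 24 $ for value 41 → 35 left.
R&D: take in full, 30 $ for value 50 → 5 left.
Fill the last 5 $ with part of Security: 5/20 of it earns 7.75.
Total value = 147.75.

147.75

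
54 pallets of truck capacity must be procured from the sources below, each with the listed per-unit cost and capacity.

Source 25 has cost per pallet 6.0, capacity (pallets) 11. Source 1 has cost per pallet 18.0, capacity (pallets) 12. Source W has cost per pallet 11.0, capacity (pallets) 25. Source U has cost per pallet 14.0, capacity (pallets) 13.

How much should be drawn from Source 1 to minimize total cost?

Use sources in increasing cost order.
Take 11 from Source 25 at 6.0 — need 43 more.
Source W at 11.0: take all 25 pallets — 18 still needed.
Take 13 from Source U at 14.0 — need 5 more.
Take 5 from Source 1 at 18.0 to finish.

5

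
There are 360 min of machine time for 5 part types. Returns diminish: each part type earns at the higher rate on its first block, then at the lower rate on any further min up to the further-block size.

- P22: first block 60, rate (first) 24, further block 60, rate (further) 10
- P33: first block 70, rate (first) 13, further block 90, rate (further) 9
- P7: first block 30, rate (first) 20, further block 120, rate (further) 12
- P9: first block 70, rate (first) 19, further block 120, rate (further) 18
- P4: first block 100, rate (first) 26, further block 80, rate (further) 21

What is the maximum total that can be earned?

8010

Rank every tier by rate: P4/T1 26 > P22/T1 24 > P4/T2 21 > P7/T1 20 > P9/T1 19 > P9/T2 18 > P33/T1 13 > P7/T2 12 > P22/T2 10 > P33/T2 9.
P4/T1 (26): +100 → 260 left.
P22/T1 (24): +60 → 200 left.
P4 T2 at 21: fill all 80 → 120 left.
Fill P7 T1 block (30 at 20) → 90 left.
P9/T1 (19): +70 → 20 left.
P9 T2 at 18: only 20 left, fill 20.
Total = 26×100 + 24×60 + 21×80 + 20×30 + 19×70 + 18×20 = 8010.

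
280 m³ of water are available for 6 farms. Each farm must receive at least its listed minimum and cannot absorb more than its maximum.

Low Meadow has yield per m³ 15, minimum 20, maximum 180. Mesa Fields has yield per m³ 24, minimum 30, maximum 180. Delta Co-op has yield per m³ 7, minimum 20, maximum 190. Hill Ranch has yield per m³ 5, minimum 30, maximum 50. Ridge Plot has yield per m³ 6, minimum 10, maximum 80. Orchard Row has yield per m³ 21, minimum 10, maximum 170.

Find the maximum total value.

5390

Meeting every minimum uses 20+30+20+30+10+10 = 120 m³, leaving 160.
Order the farms by yield per m³: Mesa Fields 24 > Orchard Row 21 > Low Meadow 15 > Delta Co-op 7 > Ridge Plot 6 > Hill Ranch 5.
Mesa Fields: +150 to 180 (cap) ; 10 left.
Only 10 left; Orchard Row takes them to reach 20.
Total = 15×20 + 24×180 + 7×20 + 5×30 + 6×10 + 21×20 = 5390.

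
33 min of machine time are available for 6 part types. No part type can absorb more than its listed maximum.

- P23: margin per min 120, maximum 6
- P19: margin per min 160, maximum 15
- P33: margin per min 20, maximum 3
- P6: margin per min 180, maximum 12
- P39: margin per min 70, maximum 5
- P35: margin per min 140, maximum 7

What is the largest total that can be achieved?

Order the part types by margin per min: P6 180 > P19 160 > P35 140 > P23 120 > P39 70 > P33 20.
P6: +12 to 12 (cap) — 21 left.
P19: +15 to 15 (cap) — 6 left.
P35 has room for 7 but only 6 remain, so it gets 6.
Total = 160×15 + 180×12 + 140×6 = 5400.

5400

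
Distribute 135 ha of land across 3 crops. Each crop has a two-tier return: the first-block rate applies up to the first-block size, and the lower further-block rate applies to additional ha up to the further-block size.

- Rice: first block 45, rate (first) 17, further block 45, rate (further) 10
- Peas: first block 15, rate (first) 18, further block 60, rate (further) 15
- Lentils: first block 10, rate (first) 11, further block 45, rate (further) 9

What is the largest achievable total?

2095

Rank every tier by rate: Peas/first 18 > Rice/first 17 > Peas/second 15 > Lentils/first 11 > Rice/second 10 > Lentils/second 9.
Peas first at 18: fill all 15 ; 120 left.
Rice first at 17: fill all 45 ; 75 left.
Peas/second (15): +60 ; 15 left.
Lentils first at 11: fill all 10 ; 5 left.
5 remain; put them into Rice second at 10.
Total = 18×15 + 17×45 + 15×60 + 11×10 + 10×5 = 2095.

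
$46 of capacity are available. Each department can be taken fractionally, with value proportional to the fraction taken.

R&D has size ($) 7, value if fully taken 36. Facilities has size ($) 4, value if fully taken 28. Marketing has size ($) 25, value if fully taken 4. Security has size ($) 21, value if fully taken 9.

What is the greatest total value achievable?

75.24

Sort by value density: Facilities 28/4≈7, R&D 36/7≈5.14, Security 9/21≈0.429, Marketing 4/25≈0.16.
All 4 $ of Facilities fit (value 28) ; 42 remain.
Take all of R&D (7 $, value 36) ; 35 $ left.
Security: take in full, 21 $ for value 9 ; 14 left.
14 $ left: a 14/25 share of Marketing gives 4×14/25 = 2.24.
Total value = 75.24.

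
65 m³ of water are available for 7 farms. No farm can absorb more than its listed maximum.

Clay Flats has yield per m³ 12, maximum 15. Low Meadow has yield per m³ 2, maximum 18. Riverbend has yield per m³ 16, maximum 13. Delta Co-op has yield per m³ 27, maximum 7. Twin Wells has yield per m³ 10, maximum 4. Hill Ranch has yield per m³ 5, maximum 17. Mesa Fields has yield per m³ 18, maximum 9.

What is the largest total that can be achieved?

Highest yield per m³ first: Delta Co-op 27 > Mesa Fields 18 > Riverbend 16 > Clay Flats 12 > Twin Wells 10 > Hill Ranch 5 > Low Meadow 2.
Give Delta Co-op 7 to hit its cap of 7 → 58 left.
Mesa Fields takes 9 to reach its cap of 9 → 49 left.
Riverbend: +13 to 13 (cap) → 36 left.
Give Clay Flats 15 to hit its cap of 15 → 21 left.
Twin Wells takes 4 to reach its cap of 4 → 17 left.
Hill Ranch: +17 to 17 (cap) → 0 left.
Total = 12×15 + 16×13 + 27×7 + 10×4 + 5×17 + 18×9 = 864.

864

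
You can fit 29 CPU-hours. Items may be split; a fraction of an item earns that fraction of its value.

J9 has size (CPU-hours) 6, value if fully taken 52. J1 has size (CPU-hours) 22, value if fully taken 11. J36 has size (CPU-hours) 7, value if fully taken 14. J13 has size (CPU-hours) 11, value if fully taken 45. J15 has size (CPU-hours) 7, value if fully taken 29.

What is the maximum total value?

Best value per unit of size first: J9 52/6≈8.67, J15 29/7≈4.14, J13 45/11≈4.09, J36 14/7≈2, J1 11/22≈0.5.
Take all of J9 (6 CPU-hours, value 52) → 23 CPU-hours left.
J15: take in full, 7 CPU-hours for value 29 → 16 left.
All 11 CPU-hours of J13 fit (value 45) → 5 remain.
5 CPU-hours left: a 5/7 share of J36 gives 14×5/7 = 10.
Total value = 136.

136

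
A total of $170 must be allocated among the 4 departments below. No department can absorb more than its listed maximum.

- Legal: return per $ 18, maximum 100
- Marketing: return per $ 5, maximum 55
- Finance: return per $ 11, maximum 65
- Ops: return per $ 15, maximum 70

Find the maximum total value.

Highest return per $ first: Legal 18 > Ops 15 > Finance 11 > Marketing 5.
Give Legal 100 to hit its cap of 100 → 70 left.
Ops: +70 to 70 (cap) → 0 left.
Total = 18×100 + 15×70 = 2850.

2850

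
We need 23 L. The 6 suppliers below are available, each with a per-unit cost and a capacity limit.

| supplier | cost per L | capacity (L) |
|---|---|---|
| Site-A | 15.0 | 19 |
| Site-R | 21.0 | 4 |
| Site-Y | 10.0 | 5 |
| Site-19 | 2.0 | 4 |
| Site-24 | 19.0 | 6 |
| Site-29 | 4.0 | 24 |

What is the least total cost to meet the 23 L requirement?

84

Fill from the cheapest supplier first.
Take 4 from Site-19 at 2.0 ; need 19 more.
Take 19 from Site-29 at 4.0 to finish.
Site-Y, Site-A, Site-24, Site-R: unused.
Cost = 4×2.0 + 19×4.0 = 84.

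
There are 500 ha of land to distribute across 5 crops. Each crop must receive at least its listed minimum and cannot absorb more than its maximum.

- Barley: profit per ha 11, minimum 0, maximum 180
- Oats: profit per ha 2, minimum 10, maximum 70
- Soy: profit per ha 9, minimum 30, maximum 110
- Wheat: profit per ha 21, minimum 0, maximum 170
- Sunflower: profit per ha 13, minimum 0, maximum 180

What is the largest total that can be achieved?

Meeting every minimum uses 0+10+30+0+0 = 40 ha, leaving 460.
Order the crops by profit per ha: Wheat 21 > Sunflower 13 > Barley 11 > Soy 9 > Oats 2.
Give Wheat 170 more to hit its cap of 170 — 290 left.
Give Sunflower 180 more to hit its cap of 180 — 110 left.
Only 110 left; Barley takes them to reach 110.
Total = 11×110 + 2×10 + 9×30 + 21×170 + 13×180 = 7410.

7410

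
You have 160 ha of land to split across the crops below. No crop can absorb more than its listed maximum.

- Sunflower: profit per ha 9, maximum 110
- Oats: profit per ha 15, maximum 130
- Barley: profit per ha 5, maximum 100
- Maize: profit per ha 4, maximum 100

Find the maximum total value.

Rank by profit per ha: Oats 15 > Sunflower 9 > Barley 5 > Maize 4.
Give Oats 130 to hit its cap of 130 — 30 left.
Only 30 left; Sunflower takes them to reach 30.
Total = 9×30 + 15×130 = 2220.

2220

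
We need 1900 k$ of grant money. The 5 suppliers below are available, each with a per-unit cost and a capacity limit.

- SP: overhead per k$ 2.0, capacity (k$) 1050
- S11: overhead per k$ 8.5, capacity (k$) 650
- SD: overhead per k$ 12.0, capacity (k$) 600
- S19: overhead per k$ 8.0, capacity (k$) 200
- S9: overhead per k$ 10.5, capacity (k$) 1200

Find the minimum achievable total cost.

Fill from the cheapest supplier first.
SP at 2.0: take all 1050 k$ — 850 still needed.
S19 at 8.0: take all 200 k$ — 650 still needed.
S11 (8.5): use full 650 — 0 k$ to go.
S9, SD: unused.
Cost = 1050×2.0 + 200×8.0 + 650×8.5 = 9225.

9225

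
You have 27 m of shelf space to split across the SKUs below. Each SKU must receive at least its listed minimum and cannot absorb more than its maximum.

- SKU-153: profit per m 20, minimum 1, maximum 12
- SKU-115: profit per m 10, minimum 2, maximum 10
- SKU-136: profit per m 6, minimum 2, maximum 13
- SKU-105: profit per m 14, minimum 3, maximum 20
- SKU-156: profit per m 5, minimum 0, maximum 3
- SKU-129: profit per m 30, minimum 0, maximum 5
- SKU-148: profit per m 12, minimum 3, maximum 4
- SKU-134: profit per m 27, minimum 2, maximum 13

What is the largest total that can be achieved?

577

Meeting every minimum uses 1+2+2+3+0+0+3+2 = 13 m, leaving 14.
Highest profit per m first: SKU-129 30 > SKU-134 27 > SKU-153 20 > SKU-105 14 > SKU-148 12 > SKU-115 10 > SKU-136 6 > SKU-156 5.
Give SKU-129 5 more to hit its cap of 5 → 9 left.
SKU-134: +9 (room for 11) → 11. Pool exhausted.
Total = 20×1 + 10×2 + 6×2 + 14×3 + 30×5 + 12×3 + 27×11 = 577.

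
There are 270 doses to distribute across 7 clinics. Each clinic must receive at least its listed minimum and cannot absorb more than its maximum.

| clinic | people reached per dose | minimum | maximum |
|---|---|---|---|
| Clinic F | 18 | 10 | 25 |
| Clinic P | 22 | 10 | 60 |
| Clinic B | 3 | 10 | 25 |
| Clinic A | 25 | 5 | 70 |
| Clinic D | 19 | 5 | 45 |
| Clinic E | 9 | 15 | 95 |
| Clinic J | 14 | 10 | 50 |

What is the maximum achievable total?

Meeting every minimum uses 10+10+10+5+5+15+10 = 65 doses, leaving 205.
Highest people reached per dose first: Clinic A 25 > Clinic P 22 > Clinic D 19 > Clinic F 18 > Clinic J 14 > Clinic E 9 > Clinic B 3.
Clinic A: +65 to 70 (cap) — 140 left.
Clinic P takes 50 more to reach its cap of 60 — 90 left.
Clinic D takes 40 more to reach its cap of 45 — 50 left.
Clinic F takes 15 more to reach its cap of 25 — 35 left.
Clinic J: +35 (room for 40) → 45. Pool exhausted.
Total = 18×25 + 22×60 + 3×10 + 25×70 + 19×45 + 9×15 + 14×45 = 5170.

5170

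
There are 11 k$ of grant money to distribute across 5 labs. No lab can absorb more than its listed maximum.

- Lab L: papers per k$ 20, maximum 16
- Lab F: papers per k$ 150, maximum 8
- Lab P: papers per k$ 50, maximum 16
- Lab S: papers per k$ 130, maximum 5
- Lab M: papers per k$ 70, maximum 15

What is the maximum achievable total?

1590

Highest papers per k$ first: Lab F 150 > Lab S 130 > Lab M 70 > Lab P 50 > Lab L 20.
Lab F: +8 to 8 (cap) — 3 left.
Lab S: +3 (room for 5) → 3. Pool exhausted.
Total = 150×8 + 130×3 = 1590.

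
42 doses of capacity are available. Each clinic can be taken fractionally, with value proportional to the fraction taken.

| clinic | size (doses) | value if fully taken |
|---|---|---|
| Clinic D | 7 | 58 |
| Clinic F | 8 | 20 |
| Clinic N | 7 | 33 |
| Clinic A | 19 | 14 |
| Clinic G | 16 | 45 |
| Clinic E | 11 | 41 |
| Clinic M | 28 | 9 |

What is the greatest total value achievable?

179.5

Best value per unit of size first: Clinic D 58/7≈8.29, Clinic N 33/7≈4.71, Clinic E 41/11≈3.73, Clinic G 45/16≈2.81, Clinic F 20/8≈2.5, Clinic A 14/19≈0.737, Clinic M 9/28≈0.321.
Take all of Clinic D (7 doses, value 58) ; 35 doses left.
Clinic N: take in full, 7 doses for value 33 ; 28 left.
Take all of Clinic E (11 doses, value 41) ; 17 doses left.
Take all of Clinic G (16 doses, value 45) ; 1 doses left.
Only 1 doses remain; take 1/8 of Clinic F for value 20×1/8 = 2.5.
Total value = 179.5.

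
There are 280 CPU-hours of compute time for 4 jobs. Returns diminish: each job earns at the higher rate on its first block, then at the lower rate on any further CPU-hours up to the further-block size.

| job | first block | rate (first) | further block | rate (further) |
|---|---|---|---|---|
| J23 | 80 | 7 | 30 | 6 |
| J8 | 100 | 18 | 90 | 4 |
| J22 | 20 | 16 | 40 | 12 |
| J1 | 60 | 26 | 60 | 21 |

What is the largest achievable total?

5420

Treat each block as its own option and order by rate: J1/T1 26 > J1/T2 21 > J8/T1 18 > J22/T1 16 > J22/T2 12 > J23/T1 7 > J23/T2 6 > J8/T2 4.
Fill J1 T1 block (60 at 26) → 220 left.
Fill J1 T2 block (60 at 21) → 160 left.
J8/T1 (18): +100 → 60 left.
J22 T1 at 16: fill all 20 → 40 left.
J22/T2 (12): +40 → 0 left.
Total = 26×60 + 21×60 + 18×100 + 16×20 + 12×40 = 5420.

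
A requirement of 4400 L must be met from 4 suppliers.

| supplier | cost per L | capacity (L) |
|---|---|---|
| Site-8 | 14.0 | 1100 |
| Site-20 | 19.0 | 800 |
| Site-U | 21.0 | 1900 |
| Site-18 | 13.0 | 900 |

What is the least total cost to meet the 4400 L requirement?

75900

Use suppliers in increasing cost order.
Take 900 from Site-18 at 13.0 → need 3500 more.
Site-8 (14.0): use full 1100 → 2400 L to go.
Site-20 at 19.0: take all 800 L → 1600 still needed.
Site-U (21.0): take the remaining 1600 → done.
Cost = 900×13.0 + 1100×14.0 + 800×19.0 + 1600×21.0 = 75900.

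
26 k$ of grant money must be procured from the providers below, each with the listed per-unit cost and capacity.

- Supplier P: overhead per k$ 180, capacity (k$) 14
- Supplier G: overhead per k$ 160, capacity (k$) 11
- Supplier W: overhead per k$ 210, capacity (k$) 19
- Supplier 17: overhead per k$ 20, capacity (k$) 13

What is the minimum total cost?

Use providers in increasing cost order.
Supplier 17 at 20: take all 13 k$ → 13 still needed.
Supplier G (160): use full 11 → 2 k$ to go.
Take 2 from Supplier P at 180 to finish.
Supplier W: unused.
Cost = 13×20 + 11×160 + 2×180 = 2380.

2380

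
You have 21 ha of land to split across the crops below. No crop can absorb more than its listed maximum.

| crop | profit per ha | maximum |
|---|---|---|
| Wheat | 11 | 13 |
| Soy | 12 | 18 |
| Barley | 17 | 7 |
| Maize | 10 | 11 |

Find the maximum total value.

Highest profit per ha first: Barley 17 > Soy 12 > Wheat 11 > Maize 10.
Give Barley 7 to hit its cap of 7 → 14 left.
Soy has room for 18 but only 14 remain, so it gets 14.
Total = 12×14 + 17×7 = 287.

287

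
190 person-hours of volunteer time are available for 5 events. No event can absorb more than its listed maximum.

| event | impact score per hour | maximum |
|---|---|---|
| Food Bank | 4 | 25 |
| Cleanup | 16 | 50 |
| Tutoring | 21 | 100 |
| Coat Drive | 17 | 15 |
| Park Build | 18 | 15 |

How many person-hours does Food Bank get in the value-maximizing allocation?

Rank by impact score per hour: Tutoring 21 > Park Build 18 > Coat Drive 17 > Cleanup 16 > Food Bank 4.
Give Tutoring 100 to hit its cap of 100 ; 90 left.
Give Park Build 15 to hit its cap of 15 ; 75 left.
Coat Drive: +15 to 15 (cap) ; 60 left.
Cleanup: +50 to 50 (cap) ; 10 left.
Food Bank: +10 (room for 25) → 10. Pool exhausted.

10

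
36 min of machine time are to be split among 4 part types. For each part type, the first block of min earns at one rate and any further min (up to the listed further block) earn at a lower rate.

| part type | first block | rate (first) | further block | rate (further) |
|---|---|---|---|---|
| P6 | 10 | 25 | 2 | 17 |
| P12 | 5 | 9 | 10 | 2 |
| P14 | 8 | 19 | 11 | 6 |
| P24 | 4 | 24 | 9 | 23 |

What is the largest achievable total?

766

Rank every tier by rate: P6/tier1 25 > P24/tier1 24 > P24/tier2 23 > P14/tier1 19 > P6/tier2 17 > P12/tier1 9 > P14/tier2 6 > P12/tier2 2.
P6 tier1 at 25: fill all 10 — 26 left.
Fill P24 tier1 block (4 at 24) — 22 left.
P24/tier2 (23): +9 — 13 left.
Fill P14 tier1 block (8 at 19) — 5 left.
P6/tier2 (17): +2 — 3 left.
P12 tier1 at 9: only 3 left, fill 3.
Total = 25×10 + 24×4 + 23×9 + 19×8 + 17×2 + 9×3 = 766.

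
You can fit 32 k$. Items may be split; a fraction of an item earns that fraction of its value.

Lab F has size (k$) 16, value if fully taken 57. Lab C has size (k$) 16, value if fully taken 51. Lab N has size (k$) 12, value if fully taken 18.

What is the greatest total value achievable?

108

Sort by value density: Lab F 57/16≈3.56, Lab C 51/16≈3.19, Lab N 18/12≈1.5.
Take all of Lab F (16 k$, value 57) ; 16 k$ left.
Take all of Lab C (16 k$, value 51) ; 0 k$ left.
Total value = 108.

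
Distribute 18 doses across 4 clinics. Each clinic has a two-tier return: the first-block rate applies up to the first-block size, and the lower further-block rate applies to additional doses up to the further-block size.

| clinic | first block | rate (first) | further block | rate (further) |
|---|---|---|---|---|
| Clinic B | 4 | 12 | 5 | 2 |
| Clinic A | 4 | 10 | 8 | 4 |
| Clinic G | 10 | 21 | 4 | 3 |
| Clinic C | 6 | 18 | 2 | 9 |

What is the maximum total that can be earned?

342

Rank every tier by rate: Clinic G/tier1 21 > Clinic C/tier1 18 > Clinic B/tier1 12 > Clinic A/tier1 10 > Clinic C/tier2 9 > Clinic A/tier2 4 > Clinic G/tier2 3 > Clinic B/tier2 2.
Fill Clinic G tier1 block (10 at 21) ; 8 left.
Clinic C tier1 at 18: fill all 6 ; 2 left.
Clinic B/tier1: +2 of 4 at 12; pool empty.
Total = 21×10 + 18×6 + 12×2 = 342.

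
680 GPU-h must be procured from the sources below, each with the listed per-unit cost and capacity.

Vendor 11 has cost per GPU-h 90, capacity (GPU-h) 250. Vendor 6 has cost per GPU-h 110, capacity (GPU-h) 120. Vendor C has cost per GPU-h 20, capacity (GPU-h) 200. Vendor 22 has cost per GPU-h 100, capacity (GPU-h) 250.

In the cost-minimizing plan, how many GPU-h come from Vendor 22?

Fill from the cheapest source first.
Vendor C at 20: take all 200 GPU-h → 480 still needed.
Vendor 11 (90): use full 250 → 230 GPU-h to go.
Vendor 22 at 100: take 230 of its 250 → requirement met.
Vendor 6: unused.

230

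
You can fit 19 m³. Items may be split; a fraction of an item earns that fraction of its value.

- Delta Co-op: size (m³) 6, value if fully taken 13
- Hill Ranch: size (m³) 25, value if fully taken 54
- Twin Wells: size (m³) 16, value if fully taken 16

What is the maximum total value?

Best value per unit of size first: Delta Co-op 13/6≈2.17, Hill Ranch 54/25≈2.16, Twin Wells 16/16≈1.
Delta Co-op: take in full, 6 m³ for value 13 → 13 left.
Only 13 m³ remain; take 13/25 of Hill Ranch for value 54×13/25 = 28.08.
Total value = 41.08.

41.08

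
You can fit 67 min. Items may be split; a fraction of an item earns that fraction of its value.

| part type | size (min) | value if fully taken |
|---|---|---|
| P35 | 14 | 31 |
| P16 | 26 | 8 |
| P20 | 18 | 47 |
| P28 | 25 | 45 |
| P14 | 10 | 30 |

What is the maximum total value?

153

Sort by value density: P14 30/10≈3, P20 47/18≈2.61, P35 31/14≈2.21, P28 45/25≈1.8, P16 8/26≈0.308.
P14: take in full, 10 min for value 30 ; 57 left.
Take all of P20 (18 min, value 47) ; 39 min left.
All 14 min of P35 fit (value 31) ; 25 remain.
Take all of P28 (25 min, value 45) ; 0 min left.
Total value = 153.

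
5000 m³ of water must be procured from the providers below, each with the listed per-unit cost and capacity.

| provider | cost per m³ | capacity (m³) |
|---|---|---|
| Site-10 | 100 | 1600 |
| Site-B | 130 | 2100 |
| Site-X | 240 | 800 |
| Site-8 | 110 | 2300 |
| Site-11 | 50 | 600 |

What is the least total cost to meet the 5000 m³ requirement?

508000

Fill from the cheapest provider first.
Site-11 at 50: take all 600 m³ ; 4400 still needed.
Take 1600 from Site-10 at 100 ; need 2800 more.
Site-8 at 110: take all 2300 m³ ; 500 still needed.
Site-B at 130: take 500 of its 2100 ; requirement met.
Site-X: unused.
Cost = 600×50 + 1600×100 + 2300×110 + 500×130 = 508000.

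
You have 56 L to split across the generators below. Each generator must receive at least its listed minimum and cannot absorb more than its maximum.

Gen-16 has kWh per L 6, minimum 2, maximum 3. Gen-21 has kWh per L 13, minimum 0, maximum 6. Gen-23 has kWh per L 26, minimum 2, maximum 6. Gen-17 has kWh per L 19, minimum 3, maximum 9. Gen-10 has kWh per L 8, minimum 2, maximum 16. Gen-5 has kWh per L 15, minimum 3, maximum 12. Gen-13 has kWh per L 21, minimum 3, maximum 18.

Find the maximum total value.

999

Meeting every minimum uses 2+0+2+3+2+3+3 = 15 L, leaving 41.
Rank by kWh per L: Gen-23 26 > Gen-13 21 > Gen-17 19 > Gen-5 15 > Gen-21 13 > Gen-10 8 > Gen-16 6.
Gen-23 takes 4 more to reach its cap of 6 → 37 left.
Gen-13 takes 15 more to reach its cap of 18 → 22 left.
Gen-17: +6 to 9 (cap) → 16 left.
Give Gen-5 9 more to hit its cap of 12 → 7 left.
Give Gen-21 6 more to hit its cap of 6 → 1 left.
Gen-10 has room for 14 more but only 1 remain, so it gets 3.
Total = 6×2 + 13×6 + 26×6 + 19×9 + 8×3 + 15×12 + 21×18 = 999.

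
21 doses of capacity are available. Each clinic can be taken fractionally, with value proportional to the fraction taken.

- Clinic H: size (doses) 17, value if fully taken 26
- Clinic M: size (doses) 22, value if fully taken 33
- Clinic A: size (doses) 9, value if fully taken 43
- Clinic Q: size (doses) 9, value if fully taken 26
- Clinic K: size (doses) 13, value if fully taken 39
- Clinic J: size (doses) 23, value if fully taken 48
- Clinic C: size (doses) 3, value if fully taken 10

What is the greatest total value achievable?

Sort by value density: Clinic A 43/9≈4.78, Clinic C 10/3≈3.33, Clinic K 39/13≈3, Clinic Q 26/9≈2.89, Clinic J 48/23≈2.09, Clinic H 26/17≈1.53, Clinic M 33/22≈1.5.
All 9 doses of Clinic A fit (value 43) → 12 remain.
Take all of Clinic C (3 doses, value 10) → 9 doses left.
9 doses left: a 9/13 share of Clinic K gives 39×9/13 = 27.
Total value = 80.

80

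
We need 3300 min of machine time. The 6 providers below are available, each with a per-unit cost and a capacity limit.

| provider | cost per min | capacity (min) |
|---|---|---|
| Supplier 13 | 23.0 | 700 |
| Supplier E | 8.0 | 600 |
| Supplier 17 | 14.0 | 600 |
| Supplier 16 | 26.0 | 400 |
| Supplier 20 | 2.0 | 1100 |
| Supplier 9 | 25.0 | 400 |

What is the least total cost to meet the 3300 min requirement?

39000

Use providers in increasing cost order.
Supplier 20 at 2.0: take all 1100 min ; 2200 still needed.
Take 600 from Supplier E at 8.0 ; need 1600 more.
Supplier 17 at 14.0: take all 600 min ; 1000 still needed.
Supplier 13 (23.0): use full 700 ; 300 min to go.
Take 300 from Supplier 9 at 25.0 to finish.
Supplier 16: unused.
Cost = 1100×2.0 + 600×8.0 + 600×14.0 + 700×23.0 + 300×25.0 = 39000.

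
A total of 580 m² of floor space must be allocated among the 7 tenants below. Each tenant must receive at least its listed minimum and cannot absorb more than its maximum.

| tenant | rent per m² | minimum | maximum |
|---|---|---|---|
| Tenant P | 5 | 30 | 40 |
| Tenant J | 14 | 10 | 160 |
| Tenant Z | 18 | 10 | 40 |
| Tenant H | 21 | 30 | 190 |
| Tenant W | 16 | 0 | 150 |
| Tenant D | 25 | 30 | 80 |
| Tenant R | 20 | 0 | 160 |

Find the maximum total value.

11320

Meeting every minimum uses 30+10+10+30+0+30+0 = 110 m², leaving 470.
Highest rent per m² first: Tenant D 25 > Tenant H 21 > Tenant R 20 > Tenant Z 18 > Tenant W 16 > Tenant J 14 > Tenant P 5.
Tenant D: +50 to 80 (cap) → 420 left.
Tenant H: +160 to 190 (cap) → 260 left.
Tenant R takes 160 more to reach its cap of 160 → 100 left.
Tenant Z takes 30 more to reach its cap of 40 → 70 left.
Tenant W has room for 150 more but only 70 remain, so it gets 70.
Total = 5×30 + 14×10 + 18×40 + 21×190 + 16×70 + 25×80 + 20×160 = 11320.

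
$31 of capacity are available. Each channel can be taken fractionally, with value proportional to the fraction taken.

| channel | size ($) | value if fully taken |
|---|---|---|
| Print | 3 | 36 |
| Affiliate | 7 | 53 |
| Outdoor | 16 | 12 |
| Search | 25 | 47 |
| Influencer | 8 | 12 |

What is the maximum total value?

Best value per unit of size first: Print 36/3≈12, Affiliate 53/7≈7.57, Search 47/25≈1.88, Influencer 12/8≈1.5, Outdoor 12/16≈0.75.
Take all of Print (3 $, value 36) ; 28 $ left.
Affiliate: take in full, 7 $ for value 53 ; 21 left.
Fill the last 21 $ with part of Search: 21/25 of it earns 39.48.
Total value = 128.48.

128.48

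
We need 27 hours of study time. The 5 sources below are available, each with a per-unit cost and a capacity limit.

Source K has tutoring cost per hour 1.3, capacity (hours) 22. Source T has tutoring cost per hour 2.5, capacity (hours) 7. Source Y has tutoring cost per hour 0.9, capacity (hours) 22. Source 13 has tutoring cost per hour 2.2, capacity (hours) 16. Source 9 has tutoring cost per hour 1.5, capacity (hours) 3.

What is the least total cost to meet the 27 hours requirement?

Use sources in increasing cost order.
Source Y at 0.9: take all 22 hours → 5 still needed.
Take 5 from Source K at 1.3 to finish.
Source 9, Source 13, Source T: unused.
Cost = 22×0.9 + 5×1.3 = 26.3.

26.3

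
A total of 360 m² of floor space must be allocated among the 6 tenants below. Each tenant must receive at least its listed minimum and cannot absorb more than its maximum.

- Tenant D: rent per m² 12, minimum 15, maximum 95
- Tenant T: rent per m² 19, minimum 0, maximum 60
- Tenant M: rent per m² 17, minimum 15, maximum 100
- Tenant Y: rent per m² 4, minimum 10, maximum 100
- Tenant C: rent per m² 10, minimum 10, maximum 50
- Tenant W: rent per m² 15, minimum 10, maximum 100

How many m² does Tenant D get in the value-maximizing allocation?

80

Meeting every minimum uses 15+0+15+10+10+10 = 60 m², leaving 300.
Highest rent per m² first: Tenant T 19 > Tenant M 17 > Tenant W 15 > Tenant D 12 > Tenant C 10 > Tenant Y 4.
Tenant T takes 60 more to reach its cap of 60 — 240 left.
Tenant M takes 85 more to reach its cap of 100 — 155 left.
Tenant W: +90 to 100 (cap) — 65 left.
Tenant D: +65 (room for 80) → 80. Pool exhausted.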